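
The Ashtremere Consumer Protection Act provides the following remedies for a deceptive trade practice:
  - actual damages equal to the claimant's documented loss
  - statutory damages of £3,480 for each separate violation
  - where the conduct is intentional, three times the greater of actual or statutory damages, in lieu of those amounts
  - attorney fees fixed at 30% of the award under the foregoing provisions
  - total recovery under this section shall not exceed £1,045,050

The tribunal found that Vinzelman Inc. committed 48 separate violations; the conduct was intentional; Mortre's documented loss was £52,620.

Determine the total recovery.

Statutory damages: 48 × £3,480 = £167,040
Greater of actual damages (£52,620) or statutory damages (£167,040): £167,040
Trebled: 3 × £167,040 = £501,120
Attorney fees: 30% of £501,120 = £150,336
Total before cap: £501,120 + £150,336 = £651,456
Cap at £1,045,050: £651,456 is within the cap, no reduction.

£651,456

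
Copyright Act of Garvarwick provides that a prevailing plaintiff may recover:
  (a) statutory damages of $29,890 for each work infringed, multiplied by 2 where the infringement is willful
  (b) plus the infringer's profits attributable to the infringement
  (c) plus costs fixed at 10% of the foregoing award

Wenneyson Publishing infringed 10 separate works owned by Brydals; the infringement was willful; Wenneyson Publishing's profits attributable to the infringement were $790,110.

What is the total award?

Statutory damages: 10 × $29,890 = $298,900
Doubled: 2 × $298,900 = $597,800
Combined award: $597,800 + $790,110 = $1,387,910
Costs: 10% of $1,387,910 = $138,791
Award plus costs: $1,387,910 + $138,791 = $1,526,701

$1,526,701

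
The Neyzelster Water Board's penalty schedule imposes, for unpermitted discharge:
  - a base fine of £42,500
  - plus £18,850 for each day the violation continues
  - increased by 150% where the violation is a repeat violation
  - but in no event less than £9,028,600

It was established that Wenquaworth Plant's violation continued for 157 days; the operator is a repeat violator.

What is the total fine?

Per-day component: 157 × £18,850 = £2,959,450
Base plus per-day: £42,500 + £2,959,450 = £3,001,950
Enhancement: 150% of £3,001,950 = £4,502,925
Enhanced fine: £3,001,950 + £4,502,925 = £7,504,875
Minimum £9,028,600: £7,504,875 is below the minimum → £9,028,600

£9,028,600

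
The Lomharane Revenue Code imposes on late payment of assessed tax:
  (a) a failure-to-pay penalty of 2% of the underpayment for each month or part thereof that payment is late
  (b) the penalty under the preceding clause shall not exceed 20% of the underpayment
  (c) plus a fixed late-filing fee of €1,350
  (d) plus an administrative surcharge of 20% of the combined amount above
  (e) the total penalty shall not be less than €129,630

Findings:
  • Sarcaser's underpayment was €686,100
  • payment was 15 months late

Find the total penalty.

Accrued rate: 2% × 15 = 30%, capped at 20% → 20%
Failure-to-pay penalty: 20% of €686,100 = €137,220
Penalty before surcharge: €137,220 + €1,350 = €138,570
Administrative surcharge: 20% of €138,570 = €27,714
Total penalty: €138,570 + €27,714 = €166,284
Minimum €129,630: €166,284 meets the minimum, no increase.

Penalty: €166,284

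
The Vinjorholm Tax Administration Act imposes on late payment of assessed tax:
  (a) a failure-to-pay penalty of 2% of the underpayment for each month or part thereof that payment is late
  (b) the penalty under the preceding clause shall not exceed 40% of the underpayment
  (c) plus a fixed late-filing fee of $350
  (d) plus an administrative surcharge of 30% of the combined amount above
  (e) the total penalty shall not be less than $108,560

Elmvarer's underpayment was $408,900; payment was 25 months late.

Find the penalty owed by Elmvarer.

$213,083

Accrued rate: 2% × 25 = 50%, capped at 40% → 40%
Failure-to-pay penalty: 40% of $408,900 = $163,560
Penalty before surcharge: $163,560 + $350 = $163,910
Administrative surcharge: 30% of $163,910 = $49,173
Total penalty: $163,910 + $49,173 = $213,083
Minimum $108,560: $213,083 meets the minimum, no increase.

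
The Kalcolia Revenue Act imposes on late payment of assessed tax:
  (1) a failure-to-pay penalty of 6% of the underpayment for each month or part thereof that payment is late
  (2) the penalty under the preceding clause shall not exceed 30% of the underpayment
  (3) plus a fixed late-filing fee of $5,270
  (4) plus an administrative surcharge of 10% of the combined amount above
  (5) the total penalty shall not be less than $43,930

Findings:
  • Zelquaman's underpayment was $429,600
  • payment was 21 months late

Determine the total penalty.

Accrued rate: 6% × 21 = 126%, capped at 30% → 30%
Failure-to-pay penalty: 30% of $429,600 = $128,880
Penalty before surcharge: $128,880 + $5,270 = $134,150
Administrative surcharge: 10% of $134,150 = $13,415
Total penalty: $134,150 + $13,415 = $147,565
Minimum $43,930: $147,565 meets the minimum, no increase.

$147,565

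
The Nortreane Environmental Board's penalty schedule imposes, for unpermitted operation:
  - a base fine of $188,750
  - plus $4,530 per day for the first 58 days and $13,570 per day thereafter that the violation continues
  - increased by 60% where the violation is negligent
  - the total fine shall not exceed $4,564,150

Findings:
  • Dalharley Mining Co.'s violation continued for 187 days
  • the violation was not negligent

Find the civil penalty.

$2,202,020

First 58 days: 58 × $4,530 = $262,740
Remaining days: (187 − 58) × $13,570 = $1,750,530
Per-day component: $262,740 + $1,750,530 = $2,013,270
Base plus per-day: $188,750 + $2,013,270 = $2,202,020
The violation was not negligent: no 60% increase.
Cap at $4,564,150: $2,202,020 is within the cap, no reduction.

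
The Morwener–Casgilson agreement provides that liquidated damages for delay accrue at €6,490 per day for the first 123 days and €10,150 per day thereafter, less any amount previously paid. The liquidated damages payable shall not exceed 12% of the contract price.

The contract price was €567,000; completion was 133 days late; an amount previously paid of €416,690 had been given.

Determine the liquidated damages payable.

First 123 days: 123 × €6,490 = €798,270
Remaining days: (133 − 123) × €10,150 = €101,500
Accrued per-day damages: €798,270 + €101,500 = €899,770
Less amount previously paid: €899,770 − €416,690 = €483,080
Cap: 12% of €567,000 = €68,040
Cap at €68,040: €483,080 exceeds the cap → €68,040

€68,040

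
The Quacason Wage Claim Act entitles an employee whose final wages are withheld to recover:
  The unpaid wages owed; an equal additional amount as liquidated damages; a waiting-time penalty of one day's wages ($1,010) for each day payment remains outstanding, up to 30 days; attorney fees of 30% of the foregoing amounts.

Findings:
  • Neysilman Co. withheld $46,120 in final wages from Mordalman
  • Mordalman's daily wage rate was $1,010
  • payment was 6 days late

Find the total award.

$127,790

Liquidated damages (equal amount): $46,120
Penalty days: min(6, 30) = 6
Waiting-time penalty: 6 × $1,010 = $6,060
Subtotal: $46,120 + $46,120 + $6,060 = $98,300
Attorney fees: 30% of $98,300 = $29,490
Total award: $98,300 + $29,490 = $127,790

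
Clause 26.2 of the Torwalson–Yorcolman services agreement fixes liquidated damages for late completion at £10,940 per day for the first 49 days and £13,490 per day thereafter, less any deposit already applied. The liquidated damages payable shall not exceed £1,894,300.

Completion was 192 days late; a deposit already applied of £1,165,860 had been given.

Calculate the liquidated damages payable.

First 49 days: 49 × £10,940 = £536,060
Remaining days: (192 − 49) × £13,490 = £1,929,070
Accrued per-day damages: £536,060 + £1,929,070 = £2,465,130
Less deposit already applied: £2,465,130 − £1,165,860 = £1,299,270
Cap at £1,894,300: £1,299,270 is within the cap, no reduction.

Liquidated damages: £1,299,270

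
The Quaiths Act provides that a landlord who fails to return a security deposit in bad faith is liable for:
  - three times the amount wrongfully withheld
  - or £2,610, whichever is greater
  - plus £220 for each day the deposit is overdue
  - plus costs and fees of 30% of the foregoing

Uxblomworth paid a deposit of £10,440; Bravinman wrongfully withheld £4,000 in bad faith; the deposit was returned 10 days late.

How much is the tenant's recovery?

Trebled: 3 × £4,000 = £12,000
Minimum £2,610: £12,000 meets the minimum, no increase.
Late-return penalty: 10 × £220 = £2,200
Damages plus late penalty: £12,000 + £2,200 = £14,200
Costs and fees: 30% of £14,200 = £4,260
Total recovery: £14,200 + £4,260 = £18,460

Recovery: £18,460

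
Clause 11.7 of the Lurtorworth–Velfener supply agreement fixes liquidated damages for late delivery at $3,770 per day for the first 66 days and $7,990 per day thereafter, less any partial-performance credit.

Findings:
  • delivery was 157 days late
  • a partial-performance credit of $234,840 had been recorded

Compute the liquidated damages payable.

$741,070

First 66 days: 66 × $3,770 = $248,820
Remaining days: (157 − 66) × $7,990 = $727,090
Accrued per-day damages: $248,820 + $727,090 = $975,910
Less partial-performance credit: $975,910 − $234,840 = $741,070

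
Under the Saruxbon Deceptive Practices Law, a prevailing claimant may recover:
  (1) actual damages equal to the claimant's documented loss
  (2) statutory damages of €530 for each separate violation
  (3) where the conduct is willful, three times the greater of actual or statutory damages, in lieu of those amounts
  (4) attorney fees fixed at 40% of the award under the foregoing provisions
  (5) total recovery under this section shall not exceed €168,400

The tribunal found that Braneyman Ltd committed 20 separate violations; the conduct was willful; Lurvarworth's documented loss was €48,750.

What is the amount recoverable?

€168,400

Statutory damages: 20 × €530 = €10,600
Greater of actual damages (€48,750) or statutory damages (€10,600): €48,750
Trebled: 3 × €48,750 = €146,250
Attorney fees: 40% of €146,250 = €58,500
Total before cap: €146,250 + €58,500 = €204,750
Cap at €168,400: €204,750 exceeds the cap → €168,400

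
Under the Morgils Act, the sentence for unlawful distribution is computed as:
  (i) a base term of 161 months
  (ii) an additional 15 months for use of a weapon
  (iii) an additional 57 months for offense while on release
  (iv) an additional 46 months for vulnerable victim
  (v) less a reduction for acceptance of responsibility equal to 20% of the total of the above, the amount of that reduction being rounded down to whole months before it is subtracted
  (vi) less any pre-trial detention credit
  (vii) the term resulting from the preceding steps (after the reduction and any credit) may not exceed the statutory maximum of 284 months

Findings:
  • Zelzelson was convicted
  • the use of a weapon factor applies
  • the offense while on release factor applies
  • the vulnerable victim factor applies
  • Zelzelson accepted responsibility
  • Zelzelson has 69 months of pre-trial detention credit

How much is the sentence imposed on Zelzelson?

Use of a weapon enhancement: +15 months
Offense while on release enhancement: +57 months
Vulnerable victim enhancement: +46 months
Adjusted term: 161 months + 15 months + 57 months + 46 months = 279 months
Acceptance of responsibility reduction: 20% of 279 months = 55 months (rounded down)
After reduction: 279 − 55 = 224 months
Less pre-trial detention credit: 224 months − 69 months = 155 months
Cap at 284 months: 155 months is within the cap, no reduction.

155 months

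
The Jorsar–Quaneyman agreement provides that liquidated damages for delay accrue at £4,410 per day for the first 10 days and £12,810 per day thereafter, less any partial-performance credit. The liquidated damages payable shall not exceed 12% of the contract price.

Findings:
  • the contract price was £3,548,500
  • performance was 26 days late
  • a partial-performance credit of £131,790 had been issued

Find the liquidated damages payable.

Liquidated damages: £117,270

First 10 days: 10 × £4,410 = £44,100
Remaining days: (26 − 10) × £12,810 = £204,960
Accrued per-day damages: £44,100 + £204,960 = £249,060
Less partial-performance credit: £249,060 − £131,790 = £117,270
Cap: 12% of £3,548,500 = £425,820
Cap at £425,820: £117,270 is within the cap, no reduction.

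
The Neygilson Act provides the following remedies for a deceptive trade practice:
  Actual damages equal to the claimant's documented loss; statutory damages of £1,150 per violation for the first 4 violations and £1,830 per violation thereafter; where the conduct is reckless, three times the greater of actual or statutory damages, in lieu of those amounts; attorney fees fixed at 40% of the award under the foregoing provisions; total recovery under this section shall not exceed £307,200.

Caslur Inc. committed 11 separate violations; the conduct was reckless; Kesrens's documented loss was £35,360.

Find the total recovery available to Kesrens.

First 4 violations: 4 × £1,150 = £4,600
Remaining violations: (11 − 4) × £1,830 = £12,810
Statutory damages: £4,600 + £12,810 = £17,410
Greater of actual damages (£35,360) or statutory damages (£17,410): £35,360
Trebled: 3 × £35,360 = £106,080
Attorney fees: 40% of £106,080 = £42,432
Total before cap: £106,080 + £42,432 = £148,512
Cap at £307,200: £148,512 is within the cap, no reduction.

£148,512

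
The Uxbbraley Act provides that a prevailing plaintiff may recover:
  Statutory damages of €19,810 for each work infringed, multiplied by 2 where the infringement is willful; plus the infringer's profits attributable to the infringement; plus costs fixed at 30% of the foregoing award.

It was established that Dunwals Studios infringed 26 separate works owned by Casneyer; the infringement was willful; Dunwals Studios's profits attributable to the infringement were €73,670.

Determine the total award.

€1,434,927

Statutory damages: 26 × €19,810 = €515,060
Doubled: 2 × €515,060 = €1,030,120
Combined award: €1,030,120 + €73,670 = €1,103,790
Costs: 30% of €1,103,790 = €331,137
Award plus costs: €1,103,790 + €331,137 = €1,434,927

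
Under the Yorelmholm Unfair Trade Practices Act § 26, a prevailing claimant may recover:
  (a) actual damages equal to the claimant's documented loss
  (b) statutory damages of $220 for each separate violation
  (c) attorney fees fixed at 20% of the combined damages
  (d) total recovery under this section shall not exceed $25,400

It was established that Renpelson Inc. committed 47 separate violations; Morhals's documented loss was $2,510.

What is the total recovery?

$15,420

Statutory damages: 47 × $220 = $10,340
Combined damages: $2,510 + $10,340 = $12,850
Attorney fees: 20% of $12,850 = $2,570
Total before cap: $12,850 + $2,570 = $15,420
Cap at $25,400: $15,420 is within the cap, no reduction.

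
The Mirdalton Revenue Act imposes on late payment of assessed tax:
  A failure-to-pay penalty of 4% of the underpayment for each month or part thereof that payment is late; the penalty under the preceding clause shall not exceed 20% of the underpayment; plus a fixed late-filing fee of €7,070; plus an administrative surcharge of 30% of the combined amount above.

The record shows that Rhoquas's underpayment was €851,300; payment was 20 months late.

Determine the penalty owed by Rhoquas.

€230,529

Accrued rate: 4% × 20 = 80%, capped at 20% → 20%
Failure-to-pay penalty: 20% of €851,300 = €170,260
Penalty before surcharge: €170,260 + €7,070 = €177,330
Administrative surcharge: 30% of €177,330 = €53,199
Total penalty: €177,330 + €53,199 = €230,529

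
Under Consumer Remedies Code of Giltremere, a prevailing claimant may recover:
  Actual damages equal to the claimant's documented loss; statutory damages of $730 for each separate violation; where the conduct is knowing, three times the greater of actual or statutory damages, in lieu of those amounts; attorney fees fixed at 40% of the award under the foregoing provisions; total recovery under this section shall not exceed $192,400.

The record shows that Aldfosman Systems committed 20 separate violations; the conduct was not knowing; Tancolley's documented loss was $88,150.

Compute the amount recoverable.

$143,850

Statutory damages: 20 × $730 = $14,600
Conduct not knowing: the in-lieu enhancement does not apply.
Actual plus statutory damages: $88,150 + $14,600 = $102,750
Attorney fees: 40% of $102,750 = $41,100
Total before cap: $102,750 + $41,100 = $143,850
Cap at $192,400: $143,850 is within the cap, no reduction.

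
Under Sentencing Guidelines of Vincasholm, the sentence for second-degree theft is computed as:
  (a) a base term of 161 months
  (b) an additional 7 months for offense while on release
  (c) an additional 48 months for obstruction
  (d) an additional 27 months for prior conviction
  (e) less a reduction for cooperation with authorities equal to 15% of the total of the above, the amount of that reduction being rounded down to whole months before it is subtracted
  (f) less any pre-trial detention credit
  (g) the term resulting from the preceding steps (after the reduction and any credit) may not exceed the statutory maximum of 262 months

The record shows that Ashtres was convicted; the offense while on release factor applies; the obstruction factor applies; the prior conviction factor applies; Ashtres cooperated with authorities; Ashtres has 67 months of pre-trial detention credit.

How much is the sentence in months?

Offense while on release enhancement: +7 months
Obstruction enhancement: +48 months
Prior conviction enhancement: +27 months
Adjusted term: 161 months + 7 months + 48 months + 27 months = 243 months
Cooperation with authorities reduction: 15% of 243 months = 36 months (rounded down)
After reduction: 243 − 36 = 207 months
Less pre-trial detention credit: 207 months − 67 months = 140 months
Cap at 262 months: 140 months is within the cap, no reduction.

140 months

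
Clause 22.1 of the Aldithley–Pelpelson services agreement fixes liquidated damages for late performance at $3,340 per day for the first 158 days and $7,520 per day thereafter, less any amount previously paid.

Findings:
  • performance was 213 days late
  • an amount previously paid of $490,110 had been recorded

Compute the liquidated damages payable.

$451,210

First 158 days: 158 × $3,340 = $527,720
Remaining days: (213 − 158) × $7,520 = $413,600
Accrued per-day damages: $527,720 + $413,600 = $941,320
Less amount previously paid: $941,320 − $490,110 = $451,210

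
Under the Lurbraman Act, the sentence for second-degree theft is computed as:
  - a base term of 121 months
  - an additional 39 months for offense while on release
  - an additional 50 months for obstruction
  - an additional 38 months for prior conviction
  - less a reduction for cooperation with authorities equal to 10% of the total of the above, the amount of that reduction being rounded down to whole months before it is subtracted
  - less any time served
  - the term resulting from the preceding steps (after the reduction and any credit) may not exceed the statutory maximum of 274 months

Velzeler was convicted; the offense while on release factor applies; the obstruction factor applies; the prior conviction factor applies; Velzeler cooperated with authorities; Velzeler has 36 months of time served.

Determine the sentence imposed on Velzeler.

Offense while on release enhancement: +39 months
Obstruction enhancement: +50 months
Prior conviction enhancement: +38 months
Adjusted term: 121 months + 39 months + 50 months + 38 months = 248 months
Cooperation with authorities reduction: 10% of 248 months = 24 months (rounded down)
After reduction: 248 − 24 = 224 months
Less time served: 224 months − 36 months = 188 months
Cap at 274 months: 188 months is within the cap, no reduction.

Sentence: 188 months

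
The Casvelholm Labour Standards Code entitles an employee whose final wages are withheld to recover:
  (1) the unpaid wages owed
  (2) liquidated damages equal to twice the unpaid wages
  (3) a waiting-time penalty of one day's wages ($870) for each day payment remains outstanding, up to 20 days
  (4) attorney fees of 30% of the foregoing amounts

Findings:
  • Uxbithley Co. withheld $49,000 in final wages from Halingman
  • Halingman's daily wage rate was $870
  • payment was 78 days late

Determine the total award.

Doubled: 2 × $49,000 = $98,000
Penalty days: min(78, 20) = 20
Waiting-time penalty: 20 × $870 = $17,400
Subtotal: $49,000 + $98,000 + $17,400 = $164,400
Attorney fees: 30% of $164,400 = $49,320
Total award: $164,400 + $49,320 = $213,720

Total award: $213,720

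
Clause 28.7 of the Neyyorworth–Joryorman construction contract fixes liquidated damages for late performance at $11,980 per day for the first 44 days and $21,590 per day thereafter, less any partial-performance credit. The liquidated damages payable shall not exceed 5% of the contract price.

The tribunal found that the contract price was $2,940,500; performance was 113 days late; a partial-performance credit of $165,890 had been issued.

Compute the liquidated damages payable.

First 44 days: 44 × $11,980 = $527,120
Remaining days: (113 − 44) × $21,590 = $1,489,710
Accrued per-day damages: $527,120 + $1,489,710 = $2,016,830
Less partial-performance credit: $2,016,830 − $165,890 = $1,850,940
Cap: 5% of $2,940,500 = $147,025
Cap at $147,025: $1,850,940 exceeds the cap → $147,025

$147,025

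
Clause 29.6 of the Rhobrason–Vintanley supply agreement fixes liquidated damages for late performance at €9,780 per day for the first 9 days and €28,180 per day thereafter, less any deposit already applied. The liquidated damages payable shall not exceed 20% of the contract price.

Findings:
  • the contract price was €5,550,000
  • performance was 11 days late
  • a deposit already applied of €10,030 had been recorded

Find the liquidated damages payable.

Liquidated damages: €134,350

First 9 days: 9 × €9,780 = €88,020
Remaining days: (11 − 9) × €28,180 = €56,360
Accrued per-day damages: €88,020 + €56,360 = €144,380
Less deposit already applied: €144,380 − €10,030 = €134,350
Cap: 20% of €5,550,000 = €1,110,000
Cap at €1,110,000: €134,350 is within the cap, no reduction.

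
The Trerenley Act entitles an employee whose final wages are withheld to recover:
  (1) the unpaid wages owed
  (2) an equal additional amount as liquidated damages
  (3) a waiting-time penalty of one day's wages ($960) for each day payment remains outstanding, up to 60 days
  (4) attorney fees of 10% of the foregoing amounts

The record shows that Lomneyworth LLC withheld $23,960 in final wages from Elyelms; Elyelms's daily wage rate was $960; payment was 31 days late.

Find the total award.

$85,448

Liquidated damages (equal amount): $23,960
Penalty days: min(31, 60) = 31
Waiting-time penalty: 31 × $960 = $29,760
Subtotal: $23,960 + $23,960 + $29,760 = $77,680
Attorney fees: 10% of $77,680 = $7,768
Total award: $77,680 + $7,768 = $85,448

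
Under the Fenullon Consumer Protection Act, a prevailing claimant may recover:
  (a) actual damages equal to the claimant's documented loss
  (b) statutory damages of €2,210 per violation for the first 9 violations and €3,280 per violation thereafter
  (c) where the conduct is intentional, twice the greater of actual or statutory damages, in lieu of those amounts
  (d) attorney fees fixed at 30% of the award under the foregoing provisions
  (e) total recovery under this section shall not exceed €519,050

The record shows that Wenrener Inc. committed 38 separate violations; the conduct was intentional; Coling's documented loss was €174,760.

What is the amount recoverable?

€454,376

First 9 violations: 9 × €2,210 = €19,890
Remaining violations: (38 − 9) × €3,280 = €95,120
Statutory damages: €19,890 + €95,120 = €115,010
Greater of actual damages (€174,760) or statutory damages (€115,010): €174,760
Doubled: 2 × €174,760 = €349,520
Attorney fees: 30% of €349,520 = €104,856
Total before cap: €349,520 + €104,856 = €454,376
Cap at €519,050: €454,376 is within the cap, no reduction.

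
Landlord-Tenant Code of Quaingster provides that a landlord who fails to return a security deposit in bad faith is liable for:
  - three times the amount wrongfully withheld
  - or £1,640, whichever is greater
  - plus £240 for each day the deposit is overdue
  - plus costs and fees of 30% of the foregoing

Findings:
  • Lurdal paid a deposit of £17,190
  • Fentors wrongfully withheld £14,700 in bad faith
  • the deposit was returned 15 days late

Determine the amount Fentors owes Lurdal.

£62,010

Trebled: 3 × £14,700 = £44,100
Minimum £1,640: £44,100 meets the minimum, no increase.
Late-return penalty: 15 × £240 = £3,600
Damages plus late penalty: £44,100 + £3,600 = £47,700
Costs and fees: 30% of £47,700 = £14,310
Total recovery: £47,700 + £14,310 = £62,010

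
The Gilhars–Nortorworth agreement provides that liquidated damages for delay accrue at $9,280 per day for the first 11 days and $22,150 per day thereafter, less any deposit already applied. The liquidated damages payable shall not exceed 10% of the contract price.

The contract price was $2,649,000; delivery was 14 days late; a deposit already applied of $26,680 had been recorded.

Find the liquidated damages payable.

First 11 days: 11 × $9,280 = $102,080
Remaining days: (14 − 11) × $22,150 = $66,450
Accrued per-day damages: $102,080 + $66,450 = $168,530
Less deposit already applied: $168,530 − $26,680 = $141,850
Cap: 10% of $2,649,000 = $264,900
Cap at $264,900: $141,850 is within the cap, no reduction.

$141,850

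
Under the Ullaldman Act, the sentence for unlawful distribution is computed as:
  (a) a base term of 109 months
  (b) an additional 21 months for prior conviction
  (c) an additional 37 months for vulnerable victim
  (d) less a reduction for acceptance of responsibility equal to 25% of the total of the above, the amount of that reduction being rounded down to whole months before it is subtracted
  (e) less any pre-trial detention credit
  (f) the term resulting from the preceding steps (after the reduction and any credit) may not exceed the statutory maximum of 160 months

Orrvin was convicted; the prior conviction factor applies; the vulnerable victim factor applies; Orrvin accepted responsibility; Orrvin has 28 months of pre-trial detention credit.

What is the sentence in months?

Prior conviction enhancement: +21 months
Vulnerable victim enhancement: +37 months
Adjusted term: 109 months + 21 months + 37 months = 167 months
Acceptance of responsibility reduction: 25% of 167 months = 41 months (rounded down)
After reduction: 167 − 41 = 126 months
Less pre-trial detention credit: 126 months − 28 months = 98 months
Cap at 160 months: 98 months is within the cap, no reduction.

98 months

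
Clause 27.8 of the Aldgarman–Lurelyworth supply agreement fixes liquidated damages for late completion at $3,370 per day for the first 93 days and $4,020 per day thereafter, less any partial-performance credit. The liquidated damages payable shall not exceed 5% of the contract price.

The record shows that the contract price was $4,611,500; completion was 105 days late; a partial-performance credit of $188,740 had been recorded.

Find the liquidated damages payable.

$172,910

First 93 days: 93 × $3,370 = $313,410
Remaining days: (105 − 93) × $4,020 = $48,240
Accrued per-day damages: $313,410 + $48,240 = $361,650
Less partial-performance credit: $361,650 − $188,740 = $172,910
Cap: 5% of $4,611,500 = $230,575
Cap at $230,575: $172,910 is within the cap, no reduction.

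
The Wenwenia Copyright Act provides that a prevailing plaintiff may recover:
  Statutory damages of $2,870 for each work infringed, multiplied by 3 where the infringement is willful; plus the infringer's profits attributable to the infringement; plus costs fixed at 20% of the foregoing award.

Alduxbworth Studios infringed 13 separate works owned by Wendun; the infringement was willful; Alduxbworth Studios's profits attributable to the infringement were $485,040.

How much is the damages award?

Statutory damages: 13 × $2,870 = $37,310
Trebled: 3 × $37,310 = $111,930
Combined award: $111,930 + $485,040 = $596,970
Costs: 20% of $596,970 = $119,394
Award plus costs: $596,970 + $119,394 = $716,364

Award: $716,364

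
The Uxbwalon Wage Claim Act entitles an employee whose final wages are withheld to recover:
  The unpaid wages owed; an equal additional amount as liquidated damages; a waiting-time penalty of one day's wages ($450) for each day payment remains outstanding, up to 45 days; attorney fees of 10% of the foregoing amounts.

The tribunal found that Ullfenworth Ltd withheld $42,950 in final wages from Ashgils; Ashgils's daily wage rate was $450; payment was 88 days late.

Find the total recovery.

Liquidated damages (equal amount): $42,950
Penalty days: min(88, 45) = 45
Waiting-time penalty: 45 × $450 = $20,250
Subtotal: $42,950 + $42,950 + $20,250 = $106,150
Attorney fees: 10% of $106,150 = $10,615
Total award: $106,150 + $10,615 = $116,765

Total award: $116,765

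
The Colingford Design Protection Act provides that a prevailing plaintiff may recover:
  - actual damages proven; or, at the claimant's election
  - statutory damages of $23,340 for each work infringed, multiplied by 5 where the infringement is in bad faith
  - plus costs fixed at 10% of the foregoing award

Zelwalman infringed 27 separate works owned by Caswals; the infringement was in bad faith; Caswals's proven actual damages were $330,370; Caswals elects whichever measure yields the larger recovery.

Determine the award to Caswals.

$3,465,990

Statutory damages: 27 × $23,340 = $630,180
Multiplied by 5: 5 × $630,180 = $3,150,900
Greater of actual damages ($330,370) or enhanced statutory damages ($3,150,900): $3,150,900
Costs: 10% of $3,150,900 = $315,090
Award plus costs: $3,150,900 + $315,090 = $3,465,990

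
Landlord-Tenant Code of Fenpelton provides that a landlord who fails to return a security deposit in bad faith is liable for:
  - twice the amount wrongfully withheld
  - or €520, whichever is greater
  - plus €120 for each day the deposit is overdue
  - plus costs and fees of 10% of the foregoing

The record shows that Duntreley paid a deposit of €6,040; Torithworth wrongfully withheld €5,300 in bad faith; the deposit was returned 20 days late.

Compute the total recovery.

€14,300

Doubled: 2 × €5,300 = €10,600
Minimum €520: €10,600 meets the minimum, no increase.
Late-return penalty: 20 × €120 = €2,400
Damages plus late penalty: €10,600 + €2,400 = €13,000
Costs and fees: 10% of €13,000 = €1,300
Total recovery: €13,000 + €1,300 = €14,300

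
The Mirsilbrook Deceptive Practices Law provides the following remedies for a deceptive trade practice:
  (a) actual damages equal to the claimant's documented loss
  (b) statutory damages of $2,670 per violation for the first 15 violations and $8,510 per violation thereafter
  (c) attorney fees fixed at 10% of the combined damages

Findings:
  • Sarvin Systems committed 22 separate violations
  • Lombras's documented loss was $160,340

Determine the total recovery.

First 15 violations: 15 × $2,670 = $40,050
Remaining violations: (22 − 15) × $8,510 = $59,570
Statutory damages: $40,050 + $59,570 = $99,620
Combined damages: $160,340 + $99,620 = $259,960
Attorney fees: 10% of $259,960 = $25,996
Total recovery: $259,960 + $25,996 = $285,956

$285,956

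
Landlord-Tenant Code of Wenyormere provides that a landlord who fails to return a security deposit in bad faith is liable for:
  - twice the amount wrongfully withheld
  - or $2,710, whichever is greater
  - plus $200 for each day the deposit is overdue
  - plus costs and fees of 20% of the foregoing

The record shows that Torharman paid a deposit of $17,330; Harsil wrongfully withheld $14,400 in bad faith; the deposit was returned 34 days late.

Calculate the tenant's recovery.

$42,720

Doubled: 2 × $14,400 = $28,800
Minimum $2,710: $28,800 meets the minimum, no increase.
Late-return penalty: 34 × $200 = $6,800
Damages plus late penalty: $28,800 + $6,800 = $35,600
Costs and fees: 20% of $35,600 = $7,120
Total recovery: $35,600 + $7,120 = $42,720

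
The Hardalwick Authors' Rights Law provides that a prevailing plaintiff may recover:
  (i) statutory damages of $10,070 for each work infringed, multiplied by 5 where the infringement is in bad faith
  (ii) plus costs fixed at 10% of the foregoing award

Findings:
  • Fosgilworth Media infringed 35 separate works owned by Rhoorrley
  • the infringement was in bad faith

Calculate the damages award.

$1,938,475

Statutory damages: 35 × $10,070 = $352,450
Multiplied by 5: 5 × $352,450 = $1,762,250
Costs: 10% of $1,762,250 = $176,225
Award plus costs: $1,762,250 + $176,225 = $1,938,475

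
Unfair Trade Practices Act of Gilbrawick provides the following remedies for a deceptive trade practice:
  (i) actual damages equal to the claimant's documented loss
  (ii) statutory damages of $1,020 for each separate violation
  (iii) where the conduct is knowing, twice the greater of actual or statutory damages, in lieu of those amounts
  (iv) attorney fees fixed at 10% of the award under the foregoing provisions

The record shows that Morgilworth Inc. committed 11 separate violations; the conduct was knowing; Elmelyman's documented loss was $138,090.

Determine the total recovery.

Statutory damages: 11 × $1,020 = $11,220
Greater of actual damages ($138,090) or statutory damages ($11,220): $138,090
Doubled: 2 × $138,090 = $276,180
Attorney fees: 10% of $276,180 = $27,618
Total recovery: $276,180 + $27,618 = $303,798

$303,798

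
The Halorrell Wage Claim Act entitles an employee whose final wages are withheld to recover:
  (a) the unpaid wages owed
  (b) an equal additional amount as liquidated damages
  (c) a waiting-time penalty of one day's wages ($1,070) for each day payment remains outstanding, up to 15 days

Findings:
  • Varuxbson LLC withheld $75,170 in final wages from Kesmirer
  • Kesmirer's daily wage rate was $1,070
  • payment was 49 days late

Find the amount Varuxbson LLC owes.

Liquidated damages (equal amount): $75,170
Penalty days: min(49, 15) = 15
Waiting-time penalty: 15 × $1,070 = $16,050
Total award: $75,170 + $75,170 + $16,050 = $166,390

$166,390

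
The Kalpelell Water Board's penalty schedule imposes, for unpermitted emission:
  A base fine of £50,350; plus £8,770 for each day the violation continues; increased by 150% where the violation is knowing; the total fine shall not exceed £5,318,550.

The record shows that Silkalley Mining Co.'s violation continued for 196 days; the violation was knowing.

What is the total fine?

Per-day component: 196 × £8,770 = £1,718,920
Base plus per-day: £50,350 + £1,718,920 = £1,769,270
Enhancement: 150% of £1,769,270 = £2,653,905
Enhanced fine: £1,769,270 + £2,653,905 = £4,423,175
Cap at £5,318,550: £4,423,175 is within the cap, no reduction.

£4,423,175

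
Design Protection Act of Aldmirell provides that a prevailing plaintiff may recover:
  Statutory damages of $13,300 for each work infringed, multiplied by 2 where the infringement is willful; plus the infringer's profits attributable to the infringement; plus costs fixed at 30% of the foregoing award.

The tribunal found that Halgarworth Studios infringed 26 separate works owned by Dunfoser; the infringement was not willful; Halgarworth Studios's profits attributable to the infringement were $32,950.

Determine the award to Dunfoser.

Statutory damages: 26 × $13,300 = $345,800
Infringement not willful: no ×2 enhancement.
Combined award: $345,800 + $32,950 = $378,750
Costs: 30% of $378,750 = $113,625
Award plus costs: $378,750 + $113,625 = $492,375

$492,375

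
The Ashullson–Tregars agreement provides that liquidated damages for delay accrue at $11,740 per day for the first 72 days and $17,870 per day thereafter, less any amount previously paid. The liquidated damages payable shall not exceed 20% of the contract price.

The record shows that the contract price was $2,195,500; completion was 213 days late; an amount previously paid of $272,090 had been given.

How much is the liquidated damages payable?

First 72 days: 72 × $11,740 = $845,280
Remaining days: (213 − 72) × $17,870 = $2,519,670
Accrued per-day damages: $845,280 + $2,519,670 = $3,364,950
Less amount previously paid: $3,364,950 − $272,090 = $3,092,860
Cap: 20% of $2,195,500 = $439,100
Cap at $439,100: $3,092,860 exceeds the cap → $439,100

$439,100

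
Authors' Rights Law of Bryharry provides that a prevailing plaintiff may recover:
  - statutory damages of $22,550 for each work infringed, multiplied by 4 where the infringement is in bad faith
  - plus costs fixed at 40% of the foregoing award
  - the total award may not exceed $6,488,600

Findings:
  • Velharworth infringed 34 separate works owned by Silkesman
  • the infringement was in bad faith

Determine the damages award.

Statutory damages: 34 × $22,550 = $766,700
Multiplied by 4: 4 × $766,700 = $3,066,800
Costs: 40% of $3,066,800 = $1,226,720
Award plus costs: $3,066,800 + $1,226,720 = $4,293,520
Cap at $6,488,600: $4,293,520 is within the cap, no reduction.

$4,293,520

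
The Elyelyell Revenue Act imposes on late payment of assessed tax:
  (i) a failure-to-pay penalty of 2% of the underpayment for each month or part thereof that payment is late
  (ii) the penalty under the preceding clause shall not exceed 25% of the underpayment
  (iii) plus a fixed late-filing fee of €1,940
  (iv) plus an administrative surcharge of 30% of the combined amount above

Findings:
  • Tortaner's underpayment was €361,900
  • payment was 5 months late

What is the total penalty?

Accrued rate: 2% × 5 = 10%, capped at 25% → 10%
Failure-to-pay penalty: 10% of €361,900 = €36,190
Penalty before surcharge: €36,190 + €1,940 = €38,130
Administrative surcharge: 30% of €38,130 = €11,439
Total penalty: €38,130 + €11,439 = €49,569

€49,569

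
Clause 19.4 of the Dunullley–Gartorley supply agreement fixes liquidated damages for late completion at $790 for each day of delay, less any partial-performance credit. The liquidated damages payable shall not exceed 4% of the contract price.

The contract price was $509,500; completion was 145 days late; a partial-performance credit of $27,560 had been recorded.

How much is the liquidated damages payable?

$20,380

Per-day damages: 145 × $790 = $114,550
Less partial-performance credit: $114,550 − $27,560 = $86,990
Cap: 4% of $509,500 = $20,380
Cap at $20,380: $86,990 exceeds the cap → $20,380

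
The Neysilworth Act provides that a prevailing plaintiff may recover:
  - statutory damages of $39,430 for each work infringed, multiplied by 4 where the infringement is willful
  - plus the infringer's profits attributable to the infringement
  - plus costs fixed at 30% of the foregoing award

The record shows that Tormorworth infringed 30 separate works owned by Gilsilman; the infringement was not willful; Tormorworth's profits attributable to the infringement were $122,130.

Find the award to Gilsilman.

Statutory damages: 30 × $39,430 = $1,182,900
Infringement not willful: no ×4 enhancement.
Combined award: $1,182,900 + $122,130 = $1,305,030
Costs: 30% of $1,305,030 = $391,509
Award plus costs: $1,305,030 + $391,509 = $1,696,539

$1,696,539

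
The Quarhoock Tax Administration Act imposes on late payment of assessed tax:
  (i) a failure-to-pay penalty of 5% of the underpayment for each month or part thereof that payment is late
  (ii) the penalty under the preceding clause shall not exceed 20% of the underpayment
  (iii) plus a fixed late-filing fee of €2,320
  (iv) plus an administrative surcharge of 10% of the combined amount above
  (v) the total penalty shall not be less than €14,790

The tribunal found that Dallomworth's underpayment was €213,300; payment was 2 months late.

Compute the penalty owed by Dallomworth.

Accrued rate: 5% × 2 = 10%, capped at 20% → 10%
Failure-to-pay penalty: 10% of €213,300 = €21,330
Penalty before surcharge: €21,330 + €2,320 = €23,650
Administrative surcharge: 10% of €23,650 = €2,365
Total penalty: €23,650 + €2,365 = €26,015
Minimum €14,790: €26,015 meets the minimum, no increase.

€26,015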